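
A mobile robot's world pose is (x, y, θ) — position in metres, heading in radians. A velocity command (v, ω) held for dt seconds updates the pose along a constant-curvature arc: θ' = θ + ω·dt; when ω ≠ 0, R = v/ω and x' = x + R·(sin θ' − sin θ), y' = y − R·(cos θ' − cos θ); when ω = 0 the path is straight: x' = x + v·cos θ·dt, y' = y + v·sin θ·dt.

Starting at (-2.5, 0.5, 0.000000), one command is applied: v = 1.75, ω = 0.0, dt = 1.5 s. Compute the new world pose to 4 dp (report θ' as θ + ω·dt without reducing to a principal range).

θ' = 0.0000 + 0.0·1.5 = 0.0000
ω = 0 → straight: x' = -2.5 + 1.75·cos(0.0000)·1.5 = 0.1250
y' = 0.5 + 1.75·sin(0.0000)·1.5 = 0.5000

(0.1250, 0.5000, 0.0000)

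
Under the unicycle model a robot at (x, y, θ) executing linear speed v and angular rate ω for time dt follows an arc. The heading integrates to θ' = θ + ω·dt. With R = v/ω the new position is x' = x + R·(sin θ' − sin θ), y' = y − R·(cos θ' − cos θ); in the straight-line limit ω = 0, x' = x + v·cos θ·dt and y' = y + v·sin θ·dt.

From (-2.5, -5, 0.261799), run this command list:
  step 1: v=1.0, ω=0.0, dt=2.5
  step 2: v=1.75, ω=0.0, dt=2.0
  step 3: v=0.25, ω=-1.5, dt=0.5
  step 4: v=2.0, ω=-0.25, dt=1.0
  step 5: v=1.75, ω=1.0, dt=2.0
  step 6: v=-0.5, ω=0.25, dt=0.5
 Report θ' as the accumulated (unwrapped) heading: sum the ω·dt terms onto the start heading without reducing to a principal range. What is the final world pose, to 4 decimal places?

(7.8321, -4.0889, 1.3868)

step 1: θ'=0.2618 (straight) → pose (-0.0852, -4.3530, 0.2618)
step 2: θ'=0.2618 (straight) → pose (3.2956, -3.4471, 0.2618)
step 3: θ'=-0.4882 (R=-0.1667) → pose (3.4169, -3.4609, -0.4882)
step 4: θ'=-0.7382 (R=-8.0000) → pose (5.0482, -4.6089, -0.7382)
step 5: θ'=1.2618 (R=1.7500) → pose (7.8930, -3.8466, 1.2618)
step 6: θ'=1.3868 (R=-2.0000) → pose (7.8321, -4.0889, 1.3868)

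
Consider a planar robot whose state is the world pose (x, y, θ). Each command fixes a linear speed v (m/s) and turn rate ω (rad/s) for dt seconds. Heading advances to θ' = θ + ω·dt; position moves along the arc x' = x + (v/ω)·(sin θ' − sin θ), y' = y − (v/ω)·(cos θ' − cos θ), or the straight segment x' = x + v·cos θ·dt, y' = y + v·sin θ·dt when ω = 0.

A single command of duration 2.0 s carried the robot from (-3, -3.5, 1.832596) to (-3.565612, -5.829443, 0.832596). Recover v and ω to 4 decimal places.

v = -1.2500, ω = -0.5000

Δθ = 0.832596 − 1.832596 = -1.000000
ω = Δθ/dt = -1.000000/2.0 = -0.5000
R = −Δy/(cos θ' − cos θ) = 2.5000
v = R·ω = 2.5000·-0.5000 = -1.2500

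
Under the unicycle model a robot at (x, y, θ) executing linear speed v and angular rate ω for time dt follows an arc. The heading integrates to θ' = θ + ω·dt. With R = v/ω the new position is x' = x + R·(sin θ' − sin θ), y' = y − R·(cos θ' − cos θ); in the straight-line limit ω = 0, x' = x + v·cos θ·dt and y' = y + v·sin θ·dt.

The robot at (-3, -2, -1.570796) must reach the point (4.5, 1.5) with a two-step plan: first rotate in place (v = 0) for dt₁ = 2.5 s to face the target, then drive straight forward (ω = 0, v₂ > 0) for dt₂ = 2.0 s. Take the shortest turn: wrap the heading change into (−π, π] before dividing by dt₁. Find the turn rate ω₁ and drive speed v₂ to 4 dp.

heading to target = atan2(1.5−-2, 4.5−-3) = 0.4366
Δθ = wrap(0.4366 − -1.5708) = 2.0074; ω₁ = Δθ/dt₁ = 0.8030
distance = √((4.5−-3)² + (1.5−-2)²) = 8.2765; v₂ = distance/dt₂ = 4.1382

ω₁ = 0.8030, v₂ = 4.1382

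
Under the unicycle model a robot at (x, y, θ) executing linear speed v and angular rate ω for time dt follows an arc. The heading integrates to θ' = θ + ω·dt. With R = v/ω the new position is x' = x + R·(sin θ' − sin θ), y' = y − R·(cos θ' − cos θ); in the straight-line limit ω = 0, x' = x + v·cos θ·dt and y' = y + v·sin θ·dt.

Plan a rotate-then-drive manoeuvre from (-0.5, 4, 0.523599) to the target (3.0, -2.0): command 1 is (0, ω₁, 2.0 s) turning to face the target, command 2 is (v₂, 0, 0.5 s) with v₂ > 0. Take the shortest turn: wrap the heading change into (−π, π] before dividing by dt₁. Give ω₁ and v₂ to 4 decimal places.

heading to target = atan2(-2−4, 3−-0.5) = -1.0427
Δθ = wrap(-1.0427 − 0.5236) = -1.5663; ω₁ = Δθ/dt₁ = -0.7832
distance = √((3−-0.5)² + (-2−4)²) = 6.9462; v₂ = distance/dt₂ = 13.8924

ω₁ = -0.7832, v₂ = 13.8924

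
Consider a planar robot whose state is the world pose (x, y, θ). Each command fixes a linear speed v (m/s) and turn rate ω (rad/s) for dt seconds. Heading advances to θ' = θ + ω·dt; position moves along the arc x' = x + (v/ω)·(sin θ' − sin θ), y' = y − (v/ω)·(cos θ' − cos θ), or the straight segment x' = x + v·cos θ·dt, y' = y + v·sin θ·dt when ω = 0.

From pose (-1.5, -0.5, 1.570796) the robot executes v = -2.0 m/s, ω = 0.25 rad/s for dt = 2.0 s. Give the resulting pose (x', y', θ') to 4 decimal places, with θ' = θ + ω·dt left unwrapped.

(-0.5207, -4.3354, 2.0708)

θ' = 1.5708 + 0.25·2.0 = 2.0708
R = v/ω = -2.0/0.25 = -8.0000
x' = -1.5 + -8.0000·(sin 2.0708 − sin 1.5708) = -0.5207
y' = -0.5 − -8.0000·(cos 2.0708 − cos 1.5708) = -4.3354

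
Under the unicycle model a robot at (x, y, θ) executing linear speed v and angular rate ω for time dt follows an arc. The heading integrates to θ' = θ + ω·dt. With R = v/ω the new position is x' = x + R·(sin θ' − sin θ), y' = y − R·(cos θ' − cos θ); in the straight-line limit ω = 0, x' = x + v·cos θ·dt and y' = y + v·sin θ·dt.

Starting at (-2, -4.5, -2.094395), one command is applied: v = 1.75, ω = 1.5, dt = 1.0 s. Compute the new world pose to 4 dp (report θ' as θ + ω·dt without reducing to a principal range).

(-1.6430, -6.0499, -0.5944)

θ' = -2.0944 + 1.5·1.0 = -0.5944
R = v/ω = 1.75/1.5 = 1.1667
x' = -2 + 1.1667·(sin -0.5944 − sin -2.0944) = -1.6430
y' = -4.5 − 1.1667·(cos -0.5944 − cos -2.0944) = -6.0499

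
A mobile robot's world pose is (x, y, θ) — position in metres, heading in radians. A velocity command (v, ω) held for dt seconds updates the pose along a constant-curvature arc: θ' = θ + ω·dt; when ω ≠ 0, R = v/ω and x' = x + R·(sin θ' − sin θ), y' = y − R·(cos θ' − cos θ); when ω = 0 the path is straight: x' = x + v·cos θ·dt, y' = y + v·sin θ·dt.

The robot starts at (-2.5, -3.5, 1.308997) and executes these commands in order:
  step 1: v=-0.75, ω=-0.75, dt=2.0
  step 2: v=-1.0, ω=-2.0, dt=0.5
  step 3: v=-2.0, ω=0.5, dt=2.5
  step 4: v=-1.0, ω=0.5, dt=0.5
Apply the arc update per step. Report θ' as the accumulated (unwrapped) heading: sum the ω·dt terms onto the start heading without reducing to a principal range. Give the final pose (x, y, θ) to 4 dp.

(-8.4663, -1.4986, 0.3090)

step 1: θ'=-0.1910 (R=1.0000) → pose (-3.6558, -4.2230, -0.1910)
step 2: θ'=-1.1910 (R=0.5000) → pose (-4.0252, -3.9175, -1.1910)
step 3: θ'=0.0590 (R=-4.0000) → pose (-7.9760, -1.4073, 0.0590)
step 4: θ'=0.3090 (R=-2.0000) → pose (-8.4663, -1.4986, 0.3090)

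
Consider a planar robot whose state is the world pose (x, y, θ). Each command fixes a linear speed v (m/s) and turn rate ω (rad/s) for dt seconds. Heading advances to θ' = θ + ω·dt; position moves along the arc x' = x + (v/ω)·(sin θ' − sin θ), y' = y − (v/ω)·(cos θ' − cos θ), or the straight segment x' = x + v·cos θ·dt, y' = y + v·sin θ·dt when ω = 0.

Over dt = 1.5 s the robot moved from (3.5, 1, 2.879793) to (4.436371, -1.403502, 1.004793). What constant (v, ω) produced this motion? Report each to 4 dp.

v = -2.0000, ω = -1.2500

Δθ = 1.004793 − 2.879793 = -1.875000
ω = Δθ/dt = -1.875000/1.5 = -1.2500
R = −Δy/(cos θ' − cos θ) = 1.6000
v = R·ω = 1.6000·-1.2500 = -2.0000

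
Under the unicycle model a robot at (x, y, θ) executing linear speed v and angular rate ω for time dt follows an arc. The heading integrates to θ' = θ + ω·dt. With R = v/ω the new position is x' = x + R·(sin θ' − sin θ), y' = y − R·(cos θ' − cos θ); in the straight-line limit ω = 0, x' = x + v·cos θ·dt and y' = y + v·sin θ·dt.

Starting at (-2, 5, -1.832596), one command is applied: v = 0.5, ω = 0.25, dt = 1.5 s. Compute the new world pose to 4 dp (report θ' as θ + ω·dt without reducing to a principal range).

(-2.0553, 4.2564, -1.4576)

θ' = -1.8326 + 0.25·1.5 = -1.4576
R = v/ω = 0.5/0.25 = 2.0000
x' = -2 + 2.0000·(sin -1.4576 − sin -1.8326) = -2.0553
y' = 5 − 2.0000·(cos -1.4576 − cos -1.8326) = 4.2564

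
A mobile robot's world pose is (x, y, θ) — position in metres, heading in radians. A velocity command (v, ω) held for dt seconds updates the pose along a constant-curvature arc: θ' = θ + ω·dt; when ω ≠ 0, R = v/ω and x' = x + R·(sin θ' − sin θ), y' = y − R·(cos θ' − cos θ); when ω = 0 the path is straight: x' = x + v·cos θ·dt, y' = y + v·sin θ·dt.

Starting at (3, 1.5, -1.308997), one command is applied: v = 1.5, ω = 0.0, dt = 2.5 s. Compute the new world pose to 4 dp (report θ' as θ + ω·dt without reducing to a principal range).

(3.9706, -2.1222, -1.3090)

θ' = -1.3090 + 0.0·2.5 = -1.3090
ω = 0 → straight: x' = 3 + 1.5·cos(-1.3090)·2.5 = 3.9706
y' = 1.5 + 1.5·sin(-1.3090)·2.5 = -2.1222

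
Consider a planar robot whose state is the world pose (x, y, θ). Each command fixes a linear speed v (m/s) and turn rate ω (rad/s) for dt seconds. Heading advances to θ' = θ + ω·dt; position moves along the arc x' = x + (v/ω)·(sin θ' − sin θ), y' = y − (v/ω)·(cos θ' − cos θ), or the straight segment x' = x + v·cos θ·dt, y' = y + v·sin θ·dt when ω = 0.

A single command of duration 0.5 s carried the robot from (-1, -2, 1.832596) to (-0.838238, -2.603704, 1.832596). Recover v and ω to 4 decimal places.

v = -1.2500, ω = 0.0000

Δθ = 1.832596 − 1.832596 = 0.000000
ω = Δθ/dt = 0.000000/0.5 = 0.0000
ω = 0 → v = (Δx·cos θ + Δy·sin θ)/dt = -1.2500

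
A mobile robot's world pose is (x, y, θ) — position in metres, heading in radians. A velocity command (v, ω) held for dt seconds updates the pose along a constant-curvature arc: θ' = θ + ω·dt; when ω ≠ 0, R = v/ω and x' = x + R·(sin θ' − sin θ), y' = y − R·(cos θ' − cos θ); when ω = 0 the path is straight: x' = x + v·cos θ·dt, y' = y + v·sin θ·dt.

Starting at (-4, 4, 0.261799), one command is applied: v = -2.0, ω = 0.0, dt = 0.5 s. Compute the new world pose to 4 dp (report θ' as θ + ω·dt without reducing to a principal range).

θ' = 0.2618 + 0.0·0.5 = 0.2618
ω = 0 → straight: x' = -4 + -2.0·cos(0.2618)·0.5 = -4.9659
y' = 4 + -2.0·sin(0.2618)·0.5 = 3.7412

(-4.9659, 3.7412, 0.2618)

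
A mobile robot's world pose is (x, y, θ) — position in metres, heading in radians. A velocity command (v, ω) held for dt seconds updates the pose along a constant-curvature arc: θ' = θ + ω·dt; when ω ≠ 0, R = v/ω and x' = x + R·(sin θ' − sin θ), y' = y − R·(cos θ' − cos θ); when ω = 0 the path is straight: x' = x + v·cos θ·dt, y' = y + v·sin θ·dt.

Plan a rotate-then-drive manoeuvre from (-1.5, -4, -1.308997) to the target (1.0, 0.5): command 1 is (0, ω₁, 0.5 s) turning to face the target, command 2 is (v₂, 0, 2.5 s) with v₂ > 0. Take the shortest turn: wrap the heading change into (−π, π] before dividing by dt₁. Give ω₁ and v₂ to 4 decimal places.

ω₁ = 4.7454, v₂ = 2.0591

heading to target = atan2(0.5−-4, 1−-1.5) = 1.0637
Δθ = wrap(1.0637 − -1.3090) = 2.3727; ω₁ = Δθ/dt₁ = 4.7454
distance = √((1−-1.5)² + (0.5−-4)²) = 5.1478; v₂ = distance/dt₂ = 2.0591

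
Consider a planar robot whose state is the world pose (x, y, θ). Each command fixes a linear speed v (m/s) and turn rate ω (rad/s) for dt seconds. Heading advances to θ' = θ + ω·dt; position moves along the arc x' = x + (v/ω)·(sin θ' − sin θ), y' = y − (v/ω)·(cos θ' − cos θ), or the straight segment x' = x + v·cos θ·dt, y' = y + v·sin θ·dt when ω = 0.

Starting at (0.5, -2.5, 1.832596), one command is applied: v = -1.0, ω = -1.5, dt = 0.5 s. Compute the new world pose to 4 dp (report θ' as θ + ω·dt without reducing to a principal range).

(0.4448, -2.9852, 1.0826)

θ' = 1.8326 + -1.5·0.5 = 1.0826
R = v/ω = -1.0/-1.5 = 0.6667
x' = 0.5 + 0.6667·(sin 1.0826 − sin 1.8326) = 0.4448
y' = -2.5 − 0.6667·(cos 1.0826 − cos 1.8326) = -2.9852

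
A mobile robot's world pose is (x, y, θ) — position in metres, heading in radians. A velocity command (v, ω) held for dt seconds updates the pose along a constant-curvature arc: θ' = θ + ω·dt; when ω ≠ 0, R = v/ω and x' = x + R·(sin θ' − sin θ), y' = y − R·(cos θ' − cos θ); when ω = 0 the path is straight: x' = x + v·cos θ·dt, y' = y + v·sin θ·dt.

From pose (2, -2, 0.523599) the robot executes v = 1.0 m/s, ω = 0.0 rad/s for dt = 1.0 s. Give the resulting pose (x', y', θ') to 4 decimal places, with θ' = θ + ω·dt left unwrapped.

(2.8660, -1.5000, 0.5236)

θ' = 0.5236 + 0.0·1.0 = 0.5236
ω = 0 → straight: x' = 2 + 1.0·cos(0.5236)·1.0 = 2.8660
y' = -2 + 1.0·sin(0.5236)·1.0 = -1.5000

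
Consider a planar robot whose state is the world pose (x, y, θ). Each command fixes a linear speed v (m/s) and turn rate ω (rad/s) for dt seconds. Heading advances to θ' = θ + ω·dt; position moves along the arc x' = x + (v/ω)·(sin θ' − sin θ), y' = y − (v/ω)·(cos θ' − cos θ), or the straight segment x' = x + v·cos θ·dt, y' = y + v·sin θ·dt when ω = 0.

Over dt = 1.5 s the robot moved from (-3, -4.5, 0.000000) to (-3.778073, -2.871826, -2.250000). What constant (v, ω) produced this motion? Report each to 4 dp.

v = -1.5000, ω = -1.5000

Δθ = -2.250000 − 0.000000 = -2.250000
ω = Δθ/dt = -2.250000/1.5 = -1.5000
R = −Δy/(cos θ' − cos θ) = 1.0000
v = R·ω = 1.0000·-1.5000 = -1.5000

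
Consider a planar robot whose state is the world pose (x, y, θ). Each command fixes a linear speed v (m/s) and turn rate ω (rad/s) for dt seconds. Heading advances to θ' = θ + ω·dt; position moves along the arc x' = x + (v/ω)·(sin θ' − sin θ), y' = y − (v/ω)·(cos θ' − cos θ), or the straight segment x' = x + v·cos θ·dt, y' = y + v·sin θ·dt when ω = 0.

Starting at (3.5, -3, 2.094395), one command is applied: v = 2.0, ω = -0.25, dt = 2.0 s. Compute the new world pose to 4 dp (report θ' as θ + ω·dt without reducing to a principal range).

θ' = 2.0944 + -0.25·2.0 = 1.5944
R = v/ω = 2.0/-0.25 = -8.0000
x' = 3.5 + -8.0000·(sin 1.5944 − sin 2.0944) = 2.4304
y' = -3 − -8.0000·(cos 1.5944 − cos 2.0944) = 0.8112

(2.4304, 0.8112, 1.5944)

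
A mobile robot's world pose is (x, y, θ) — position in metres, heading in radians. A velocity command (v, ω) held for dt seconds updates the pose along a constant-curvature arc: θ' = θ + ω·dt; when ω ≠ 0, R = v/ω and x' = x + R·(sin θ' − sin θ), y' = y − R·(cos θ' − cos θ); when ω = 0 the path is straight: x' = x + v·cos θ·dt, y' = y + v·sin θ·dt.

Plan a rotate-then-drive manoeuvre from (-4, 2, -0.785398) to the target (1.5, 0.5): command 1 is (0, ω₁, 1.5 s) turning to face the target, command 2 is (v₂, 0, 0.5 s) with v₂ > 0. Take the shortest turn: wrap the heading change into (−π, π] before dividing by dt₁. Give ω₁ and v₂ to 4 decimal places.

heading to target = atan2(0.5−2, 1.5−-4) = -0.2663
Δθ = wrap(-0.2663 − -0.7854) = 0.5191; ω₁ = Δθ/dt₁ = 0.3461
distance = √((1.5−-4)² + (0.5−2)²) = 5.7009; v₂ = distance/dt₂ = 11.4018

ω₁ = 0.3461, v₂ = 11.4018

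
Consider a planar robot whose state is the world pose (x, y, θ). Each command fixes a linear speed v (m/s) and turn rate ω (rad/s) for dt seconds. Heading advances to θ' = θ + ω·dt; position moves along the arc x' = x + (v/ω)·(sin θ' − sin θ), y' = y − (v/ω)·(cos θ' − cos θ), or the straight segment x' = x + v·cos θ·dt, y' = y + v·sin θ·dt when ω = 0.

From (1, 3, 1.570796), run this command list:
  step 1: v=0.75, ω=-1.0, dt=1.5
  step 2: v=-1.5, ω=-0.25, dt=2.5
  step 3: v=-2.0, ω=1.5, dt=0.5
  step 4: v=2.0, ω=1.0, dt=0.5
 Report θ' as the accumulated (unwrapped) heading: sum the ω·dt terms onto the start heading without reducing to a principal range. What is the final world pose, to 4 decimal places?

(-1.9533, 5.2320, 0.6958)

step 1: θ'=0.0708 (R=-0.7500) → pose (1.6969, 3.7481, 0.0708)
step 2: θ'=-0.5542 (R=6.0000) → pose (-1.8851, 4.6312, -0.5542)
step 3: θ'=0.1958 (R=-1.3333) → pose (-2.8462, 4.8053, 0.1958)
step 4: θ'=0.6958 (R=2.0000) → pose (-1.9533, 5.2320, 0.6958)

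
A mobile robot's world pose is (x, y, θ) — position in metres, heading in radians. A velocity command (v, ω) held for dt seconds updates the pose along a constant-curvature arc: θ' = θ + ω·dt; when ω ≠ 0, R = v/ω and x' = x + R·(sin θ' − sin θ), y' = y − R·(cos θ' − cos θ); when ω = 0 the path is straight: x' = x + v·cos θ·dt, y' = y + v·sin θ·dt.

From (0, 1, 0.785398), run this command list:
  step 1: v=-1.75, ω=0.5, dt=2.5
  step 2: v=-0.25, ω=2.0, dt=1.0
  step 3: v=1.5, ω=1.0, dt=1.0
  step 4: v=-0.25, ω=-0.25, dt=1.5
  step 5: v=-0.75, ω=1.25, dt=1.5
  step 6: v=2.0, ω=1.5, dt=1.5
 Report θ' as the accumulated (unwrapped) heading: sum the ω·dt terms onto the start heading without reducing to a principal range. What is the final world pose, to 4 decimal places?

step 1: θ'=2.0354 (R=-3.5000) → pose (-0.6541, -3.0431, 2.0354)
step 2: θ'=4.0354 (R=-0.1250) → pose (-0.4449, -3.0654, 4.0354)
step 3: θ'=5.0354 (R=1.5000) → pose (-0.6982, -4.4812, 5.0354)
step 4: θ'=4.6604 (R=1.0000) → pose (-0.7485, -4.1118, 4.6604)
step 5: θ'=6.5354 (R=-0.6000) → pose (-1.4975, -3.4996, 6.5354)
step 6: θ'=8.7854 (R=1.3333) → pose (-1.0346, -1.1385, 8.7854)

(-1.0346, -1.1385, 8.7854)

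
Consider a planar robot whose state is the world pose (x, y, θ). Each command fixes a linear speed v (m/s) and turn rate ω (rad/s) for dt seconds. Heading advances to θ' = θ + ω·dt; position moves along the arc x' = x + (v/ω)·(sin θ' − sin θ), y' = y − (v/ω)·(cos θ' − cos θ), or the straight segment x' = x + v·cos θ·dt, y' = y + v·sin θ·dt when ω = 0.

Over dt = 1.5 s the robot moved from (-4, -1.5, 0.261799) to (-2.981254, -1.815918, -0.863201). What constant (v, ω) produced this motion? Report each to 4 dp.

Δθ = -0.863201 − 0.261799 = -1.125000
ω = Δθ/dt = -1.125000/1.5 = -0.7500
R = Δx/(sin θ' − sin θ) = -1.0000
v = R·ω = -1.0000·-0.7500 = 0.7500

v = 0.7500, ω = -0.7500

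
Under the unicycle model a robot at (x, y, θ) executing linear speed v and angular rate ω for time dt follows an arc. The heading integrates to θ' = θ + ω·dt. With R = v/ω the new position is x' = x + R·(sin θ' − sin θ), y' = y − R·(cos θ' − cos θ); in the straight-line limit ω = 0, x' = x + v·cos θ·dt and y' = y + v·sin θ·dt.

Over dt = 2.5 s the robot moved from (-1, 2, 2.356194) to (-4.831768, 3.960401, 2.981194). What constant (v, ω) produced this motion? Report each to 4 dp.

Δθ = 2.981194 − 2.356194 = 0.625000
ω = Δθ/dt = 0.625000/2.5 = 0.2500
R = Δx/(sin θ' − sin θ) = 7.0000
v = R·ω = 7.0000·0.2500 = 1.7500

v = 1.7500, ω = 0.2500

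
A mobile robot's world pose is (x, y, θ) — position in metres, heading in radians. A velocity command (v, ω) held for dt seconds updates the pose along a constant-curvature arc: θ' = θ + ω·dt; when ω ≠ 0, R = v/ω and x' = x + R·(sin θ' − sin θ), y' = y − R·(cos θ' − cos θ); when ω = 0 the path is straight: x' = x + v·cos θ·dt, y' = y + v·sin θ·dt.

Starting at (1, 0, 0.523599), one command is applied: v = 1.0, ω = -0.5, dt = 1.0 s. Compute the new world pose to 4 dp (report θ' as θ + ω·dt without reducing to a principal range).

θ' = 0.5236 + -0.5·1.0 = 0.0236
R = v/ω = 1.0/-0.5 = -2.0000
x' = 1 + -2.0000·(sin 0.0236 − sin 0.5236) = 1.9528
y' = 0 − -2.0000·(cos 0.0236 − cos 0.5236) = 0.2674

(1.9528, 0.2674, 0.0236)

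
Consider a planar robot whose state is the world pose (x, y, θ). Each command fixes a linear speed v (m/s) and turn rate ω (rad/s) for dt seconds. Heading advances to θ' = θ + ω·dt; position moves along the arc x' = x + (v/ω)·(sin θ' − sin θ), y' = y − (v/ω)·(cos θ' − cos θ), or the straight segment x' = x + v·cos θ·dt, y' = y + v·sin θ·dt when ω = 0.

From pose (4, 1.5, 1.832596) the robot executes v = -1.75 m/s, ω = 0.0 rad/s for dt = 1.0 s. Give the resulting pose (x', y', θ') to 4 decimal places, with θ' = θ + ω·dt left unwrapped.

θ' = 1.8326 + 0.0·1.0 = 1.8326
ω = 0 → straight: x' = 4 + -1.75·cos(1.8326)·1.0 = 4.4529
y' = 1.5 + -1.75·sin(1.8326)·1.0 = -0.1904

(4.4529, -0.1904, 1.8326)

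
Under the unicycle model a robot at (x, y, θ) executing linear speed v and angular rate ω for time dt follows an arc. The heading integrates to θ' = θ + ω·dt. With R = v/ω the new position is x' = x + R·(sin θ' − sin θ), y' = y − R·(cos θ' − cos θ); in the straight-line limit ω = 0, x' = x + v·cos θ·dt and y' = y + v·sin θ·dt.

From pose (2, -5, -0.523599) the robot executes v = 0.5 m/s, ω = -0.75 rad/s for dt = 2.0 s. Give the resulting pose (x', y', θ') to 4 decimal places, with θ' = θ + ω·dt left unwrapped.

θ' = -0.5236 + -0.75·2.0 = -2.0236
R = v/ω = 0.5/-0.75 = -0.6667
x' = 2 + -0.6667·(sin -2.0236 − sin -0.5236) = 2.2661
y' = -5 − -0.6667·(cos -2.0236 − cos -0.5236) = -5.8690

(2.2661, -5.8690, -2.0236)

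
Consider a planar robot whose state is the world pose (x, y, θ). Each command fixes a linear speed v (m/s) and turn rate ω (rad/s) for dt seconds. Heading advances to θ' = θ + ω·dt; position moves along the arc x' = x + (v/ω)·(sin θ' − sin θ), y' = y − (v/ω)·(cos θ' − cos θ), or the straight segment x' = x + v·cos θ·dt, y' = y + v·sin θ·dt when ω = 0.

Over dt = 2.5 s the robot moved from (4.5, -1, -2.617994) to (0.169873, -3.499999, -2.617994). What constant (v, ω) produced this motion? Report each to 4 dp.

v = 2.0000, ω = 0.0000

Δθ = -2.617994 − -2.617994 = 0.000000
ω = Δθ/dt = 0.000000/2.5 = 0.0000
ω = 0 → v = (Δx·cos θ + Δy·sin θ)/dt = 2.0000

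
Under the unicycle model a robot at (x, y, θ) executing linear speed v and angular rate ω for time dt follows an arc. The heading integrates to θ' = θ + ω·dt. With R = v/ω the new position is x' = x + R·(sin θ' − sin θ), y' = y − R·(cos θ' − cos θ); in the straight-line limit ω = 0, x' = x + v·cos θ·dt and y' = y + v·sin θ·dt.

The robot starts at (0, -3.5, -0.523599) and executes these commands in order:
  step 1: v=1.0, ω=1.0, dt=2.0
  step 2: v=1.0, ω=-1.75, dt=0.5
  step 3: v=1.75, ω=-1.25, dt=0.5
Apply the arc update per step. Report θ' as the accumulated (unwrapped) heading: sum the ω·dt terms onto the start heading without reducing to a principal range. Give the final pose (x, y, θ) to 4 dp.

(2.5663, -2.0657, -0.0236)

step 1: θ'=1.4764 (R=1.0000) → pose (1.4955, -2.7282, 1.4764)
step 2: θ'=0.6014 (R=-0.5714) → pose (1.7411, -2.3109, 0.6014)
step 3: θ'=-0.0236 (R=-1.4000) → pose (2.5663, -2.0657, -0.0236)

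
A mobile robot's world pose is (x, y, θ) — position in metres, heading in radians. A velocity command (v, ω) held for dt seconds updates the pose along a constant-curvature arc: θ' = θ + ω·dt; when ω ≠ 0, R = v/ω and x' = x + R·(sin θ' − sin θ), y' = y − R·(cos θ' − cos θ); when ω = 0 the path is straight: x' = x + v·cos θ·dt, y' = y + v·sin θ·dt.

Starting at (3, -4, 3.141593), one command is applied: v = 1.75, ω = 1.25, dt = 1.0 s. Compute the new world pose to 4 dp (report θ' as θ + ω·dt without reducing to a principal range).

θ' = 3.1416 + 1.25·1.0 = 4.3916
R = v/ω = 1.75/1.25 = 1.4000
x' = 3 + 1.4000·(sin 4.3916 − sin 3.1416) = 1.6714
y' = -4 − 1.4000·(cos 4.3916 − cos 3.1416) = -4.9585

(1.6714, -4.9585, 4.3916)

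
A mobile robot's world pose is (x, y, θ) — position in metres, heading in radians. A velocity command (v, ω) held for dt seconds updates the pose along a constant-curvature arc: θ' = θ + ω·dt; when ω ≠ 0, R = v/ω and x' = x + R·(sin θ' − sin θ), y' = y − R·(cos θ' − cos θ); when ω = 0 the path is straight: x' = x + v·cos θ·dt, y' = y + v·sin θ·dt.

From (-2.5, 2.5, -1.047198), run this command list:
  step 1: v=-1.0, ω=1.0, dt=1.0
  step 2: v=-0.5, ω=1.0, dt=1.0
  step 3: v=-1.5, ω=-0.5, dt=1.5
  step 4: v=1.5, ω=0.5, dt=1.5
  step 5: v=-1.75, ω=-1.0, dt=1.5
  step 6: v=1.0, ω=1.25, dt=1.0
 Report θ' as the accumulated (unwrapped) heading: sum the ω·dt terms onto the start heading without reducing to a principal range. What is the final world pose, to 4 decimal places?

(-5.1535, 2.3814, 0.7028)

step 1: θ'=-0.0472 (R=-1.0000) → pose (-3.3188, 2.9989, -0.0472)
step 2: θ'=0.9528 (R=-0.5000) → pose (-3.7500, 2.7891, 0.9528)
step 3: θ'=0.2028 (R=3.0000) → pose (-5.5908, 1.5888, 0.2028)
step 4: θ'=0.9528 (R=3.0000) → pose (-3.7500, 2.7891, 0.9528)
step 5: θ'=-0.5472 (R=1.7500) → pose (-6.0868, 2.3086, -0.5472)
step 6: θ'=0.7028 (R=0.8000) → pose (-5.1535, 2.3814, 0.7028)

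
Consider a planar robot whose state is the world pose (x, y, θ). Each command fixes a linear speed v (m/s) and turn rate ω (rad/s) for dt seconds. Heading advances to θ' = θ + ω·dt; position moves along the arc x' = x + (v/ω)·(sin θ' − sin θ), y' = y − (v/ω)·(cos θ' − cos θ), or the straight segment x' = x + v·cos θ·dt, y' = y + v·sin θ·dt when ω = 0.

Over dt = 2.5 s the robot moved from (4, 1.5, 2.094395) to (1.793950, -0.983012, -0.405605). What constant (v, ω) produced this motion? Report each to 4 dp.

v = -1.7500, ω = -1.0000

Δθ = -0.405605 − 2.094395 = -2.500000
ω = Δθ/dt = -2.500000/2.5 = -1.0000
R = −Δy/(cos θ' − cos θ) = 1.7500
v = R·ω = 1.7500·-1.0000 = -1.7500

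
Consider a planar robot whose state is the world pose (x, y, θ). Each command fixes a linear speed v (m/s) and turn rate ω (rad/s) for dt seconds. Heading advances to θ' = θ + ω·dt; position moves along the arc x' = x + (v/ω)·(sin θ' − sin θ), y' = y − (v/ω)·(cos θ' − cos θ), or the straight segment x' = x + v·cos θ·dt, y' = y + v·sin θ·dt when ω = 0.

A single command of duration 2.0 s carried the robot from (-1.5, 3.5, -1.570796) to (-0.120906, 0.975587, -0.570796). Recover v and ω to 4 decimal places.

v = 1.5000, ω = 0.5000

Δθ = -0.570796 − -1.570796 = 1.000000
ω = Δθ/dt = 1.000000/2.0 = 0.5000
R = −Δy/(cos θ' − cos θ) = 3.0000
v = R·ω = 3.0000·0.5000 = 1.5000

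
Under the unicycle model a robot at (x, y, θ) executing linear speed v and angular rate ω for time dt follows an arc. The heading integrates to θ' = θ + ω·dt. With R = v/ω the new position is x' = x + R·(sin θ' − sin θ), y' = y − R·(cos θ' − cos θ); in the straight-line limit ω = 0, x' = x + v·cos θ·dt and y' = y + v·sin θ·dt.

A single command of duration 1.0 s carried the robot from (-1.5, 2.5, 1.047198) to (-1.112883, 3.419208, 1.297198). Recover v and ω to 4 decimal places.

Δθ = 1.297198 − 1.047198 = 0.250000
ω = Δθ/dt = 0.250000/1.0 = 0.2500
R = −Δy/(cos θ' − cos θ) = 4.0000
v = R·ω = 4.0000·0.2500 = 1.0000

v = 1.0000, ω = 0.2500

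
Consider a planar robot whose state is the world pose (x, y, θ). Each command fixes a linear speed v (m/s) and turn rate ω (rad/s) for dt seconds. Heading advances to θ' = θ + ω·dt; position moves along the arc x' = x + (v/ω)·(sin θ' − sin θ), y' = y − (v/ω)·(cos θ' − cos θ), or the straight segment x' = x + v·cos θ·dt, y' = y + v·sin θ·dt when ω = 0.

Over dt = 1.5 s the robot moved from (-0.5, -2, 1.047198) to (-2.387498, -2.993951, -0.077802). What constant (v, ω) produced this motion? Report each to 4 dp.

v = -1.5000, ω = -0.7500

Δθ = -0.077802 − 1.047198 = -1.125000
ω = Δθ/dt = -1.125000/1.5 = -0.7500
R = Δx/(sin θ' − sin θ) = 2.0000
v = R·ω = 2.0000·-0.7500 = -1.5000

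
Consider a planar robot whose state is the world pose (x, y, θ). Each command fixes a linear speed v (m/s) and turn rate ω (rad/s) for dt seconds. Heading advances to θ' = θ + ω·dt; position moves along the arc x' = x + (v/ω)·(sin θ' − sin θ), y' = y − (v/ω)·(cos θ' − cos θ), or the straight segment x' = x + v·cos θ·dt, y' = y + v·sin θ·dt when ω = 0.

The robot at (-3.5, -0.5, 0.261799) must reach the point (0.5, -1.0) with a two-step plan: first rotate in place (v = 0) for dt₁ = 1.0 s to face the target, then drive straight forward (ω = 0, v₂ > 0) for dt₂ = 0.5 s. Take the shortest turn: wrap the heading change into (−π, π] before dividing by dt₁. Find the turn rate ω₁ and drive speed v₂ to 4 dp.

ω₁ = -0.3862, v₂ = 8.0623

heading to target = atan2(-1−-0.5, 0.5−-3.5) = -0.1244
Δθ = wrap(-0.1244 − 0.2618) = -0.3862; ω₁ = Δθ/dt₁ = -0.3862
distance = √((0.5−-3.5)² + (-1−-0.5)²) = 4.0311; v₂ = distance/dt₂ = 8.0623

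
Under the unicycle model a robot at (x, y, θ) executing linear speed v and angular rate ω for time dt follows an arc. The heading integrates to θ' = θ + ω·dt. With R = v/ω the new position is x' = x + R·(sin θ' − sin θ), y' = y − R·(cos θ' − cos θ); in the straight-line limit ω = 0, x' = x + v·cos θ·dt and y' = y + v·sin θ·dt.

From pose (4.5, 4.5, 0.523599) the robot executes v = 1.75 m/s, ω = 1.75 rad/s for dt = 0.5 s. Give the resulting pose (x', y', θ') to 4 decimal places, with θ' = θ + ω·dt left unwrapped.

θ' = 0.5236 + 1.75·0.5 = 1.3986
R = v/ω = 1.75/1.75 = 1.0000
x' = 4.5 + 1.0000·(sin 1.3986 − sin 0.5236) = 4.9852
y' = 4.5 − 1.0000·(cos 1.3986 − cos 0.5236) = 5.1947

(4.9852, 5.1947, 1.3986)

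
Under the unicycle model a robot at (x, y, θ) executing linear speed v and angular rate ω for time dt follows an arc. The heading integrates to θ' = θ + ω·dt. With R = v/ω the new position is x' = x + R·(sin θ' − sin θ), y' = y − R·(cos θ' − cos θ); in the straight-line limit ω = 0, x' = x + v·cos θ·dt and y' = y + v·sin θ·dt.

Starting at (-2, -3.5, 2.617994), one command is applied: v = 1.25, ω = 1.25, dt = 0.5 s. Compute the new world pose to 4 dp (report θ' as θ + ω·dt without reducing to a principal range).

θ' = 2.6180 + 1.25·0.5 = 3.2430
R = v/ω = 1.25/1.25 = 1.0000
x' = -2 + 1.0000·(sin 3.2430 − sin 2.6180) = -2.6012
y' = -3.5 − 1.0000·(cos 3.2430 − cos 2.6180) = -3.3712

(-2.6012, -3.3712, 3.2430)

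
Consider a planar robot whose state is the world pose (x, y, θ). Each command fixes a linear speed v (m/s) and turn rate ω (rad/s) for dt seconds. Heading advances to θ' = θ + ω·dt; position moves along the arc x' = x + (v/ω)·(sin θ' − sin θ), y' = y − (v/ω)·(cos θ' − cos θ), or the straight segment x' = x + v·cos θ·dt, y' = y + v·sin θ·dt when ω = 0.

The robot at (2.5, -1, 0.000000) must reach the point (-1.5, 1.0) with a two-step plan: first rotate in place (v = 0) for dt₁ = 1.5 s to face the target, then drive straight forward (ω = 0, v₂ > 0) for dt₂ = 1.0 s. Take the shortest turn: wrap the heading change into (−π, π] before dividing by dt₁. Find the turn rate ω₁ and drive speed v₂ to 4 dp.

heading to target = atan2(1−-1, -1.5−2.5) = 2.6779
Δθ = wrap(2.6779 − 0.0000) = 2.6779; ω₁ = Δθ/dt₁ = 1.7853
distance = √((-1.5−2.5)² + (1−-1)²) = 4.4721; v₂ = distance/dt₂ = 4.4721

ω₁ = 1.7853, v₂ = 4.4721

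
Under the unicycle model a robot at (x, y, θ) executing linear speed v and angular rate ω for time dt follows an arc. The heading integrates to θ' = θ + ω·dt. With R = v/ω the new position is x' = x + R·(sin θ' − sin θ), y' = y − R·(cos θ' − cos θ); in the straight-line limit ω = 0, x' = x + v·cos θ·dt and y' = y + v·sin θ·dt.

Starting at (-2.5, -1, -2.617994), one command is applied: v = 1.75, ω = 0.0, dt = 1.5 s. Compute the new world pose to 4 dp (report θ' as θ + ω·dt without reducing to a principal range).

θ' = -2.6180 + 0.0·1.5 = -2.6180
ω = 0 → straight: x' = -2.5 + 1.75·cos(-2.6180)·1.5 = -4.7733
y' = -1 + 1.75·sin(-2.6180)·1.5 = -2.3125

(-4.7733, -2.3125, -2.6180)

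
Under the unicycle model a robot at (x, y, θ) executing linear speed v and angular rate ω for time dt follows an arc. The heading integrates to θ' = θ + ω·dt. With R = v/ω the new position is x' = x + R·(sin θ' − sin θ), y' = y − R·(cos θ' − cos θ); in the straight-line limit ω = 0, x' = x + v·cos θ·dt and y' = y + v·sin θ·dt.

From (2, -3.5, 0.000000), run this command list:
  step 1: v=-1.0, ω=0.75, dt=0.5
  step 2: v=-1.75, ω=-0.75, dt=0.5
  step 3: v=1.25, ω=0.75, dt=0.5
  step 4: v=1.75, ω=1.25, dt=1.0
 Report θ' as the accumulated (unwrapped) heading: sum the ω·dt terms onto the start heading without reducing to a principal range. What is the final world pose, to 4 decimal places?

step 1: θ'=0.3750 (R=-1.3333) → pose (1.5116, -3.5927, 0.3750)
step 2: θ'=0.0000 (R=2.3333) → pose (0.6570, -3.7548, 0.0000)
step 3: θ'=0.3750 (R=1.6667) → pose (1.2675, -3.6390, 0.3750)
step 4: θ'=1.6250 (R=1.4000) → pose (2.1526, -2.2604, 1.6250)

(2.1526, -2.2604, 1.6250)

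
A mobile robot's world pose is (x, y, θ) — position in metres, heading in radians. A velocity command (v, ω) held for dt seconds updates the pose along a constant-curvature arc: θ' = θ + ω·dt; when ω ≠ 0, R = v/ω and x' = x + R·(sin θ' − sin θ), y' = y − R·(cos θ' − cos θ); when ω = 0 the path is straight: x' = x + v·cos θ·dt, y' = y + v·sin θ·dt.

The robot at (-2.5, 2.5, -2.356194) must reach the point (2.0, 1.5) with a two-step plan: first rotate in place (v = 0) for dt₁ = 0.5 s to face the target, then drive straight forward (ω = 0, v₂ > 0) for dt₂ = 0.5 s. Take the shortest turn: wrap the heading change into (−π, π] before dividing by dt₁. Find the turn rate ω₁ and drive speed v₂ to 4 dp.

ω₁ = 4.2751, v₂ = 9.2195

heading to target = atan2(1.5−2.5, 2−-2.5) = -0.2187
Δθ = wrap(-0.2187 − -2.3562) = 2.1375; ω₁ = Δθ/dt₁ = 4.2751
distance = √((2−-2.5)² + (1.5−2.5)²) = 4.6098; v₂ = distance/dt₂ = 9.2195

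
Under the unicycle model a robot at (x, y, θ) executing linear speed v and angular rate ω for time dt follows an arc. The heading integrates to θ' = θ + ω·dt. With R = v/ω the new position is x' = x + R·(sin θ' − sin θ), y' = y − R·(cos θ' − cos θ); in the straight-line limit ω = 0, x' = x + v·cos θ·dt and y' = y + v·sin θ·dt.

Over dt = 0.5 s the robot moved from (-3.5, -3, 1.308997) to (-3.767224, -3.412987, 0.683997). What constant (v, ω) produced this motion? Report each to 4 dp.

Δθ = 0.683997 − 1.308997 = -0.625000
ω = Δθ/dt = -0.625000/0.5 = -1.2500
R = −Δy/(cos θ' − cos θ) = 0.8000
v = R·ω = 0.8000·-1.2500 = -1.0000

v = -1.0000, ω = -1.2500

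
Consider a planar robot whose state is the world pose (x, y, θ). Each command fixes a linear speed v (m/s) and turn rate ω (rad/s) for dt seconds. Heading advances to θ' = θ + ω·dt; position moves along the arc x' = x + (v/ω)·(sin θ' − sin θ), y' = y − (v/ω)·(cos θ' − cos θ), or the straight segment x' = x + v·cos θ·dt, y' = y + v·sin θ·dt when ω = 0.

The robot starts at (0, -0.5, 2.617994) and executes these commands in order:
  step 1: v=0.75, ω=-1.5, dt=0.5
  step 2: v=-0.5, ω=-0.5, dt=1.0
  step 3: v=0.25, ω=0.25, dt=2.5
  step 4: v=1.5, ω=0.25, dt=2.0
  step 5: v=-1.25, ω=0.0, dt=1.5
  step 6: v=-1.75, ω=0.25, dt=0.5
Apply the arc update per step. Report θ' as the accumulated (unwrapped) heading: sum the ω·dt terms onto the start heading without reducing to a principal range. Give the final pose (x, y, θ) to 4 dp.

step 1: θ'=1.8680 (R=-0.5000) → pose (-0.2281, -0.2134, 1.8680)
step 2: θ'=1.3680 (R=1.0000) → pose (-0.2047, -0.7077, 1.3680)
step 3: θ'=1.9930 (R=1.0000) → pose (-0.2721, -0.0965, 1.9930)
step 4: θ'=2.4930 (R=6.0000) → pose (-2.1208, 2.2265, 2.4930)
step 5: θ'=2.4930 (straight) → pose (-0.6265, 1.0939, 2.4930)
step 6: θ'=2.6180 (R=-7.0000) → pose (0.1020, 0.6102, 2.6180)

(0.1020, 0.6102, 2.6180)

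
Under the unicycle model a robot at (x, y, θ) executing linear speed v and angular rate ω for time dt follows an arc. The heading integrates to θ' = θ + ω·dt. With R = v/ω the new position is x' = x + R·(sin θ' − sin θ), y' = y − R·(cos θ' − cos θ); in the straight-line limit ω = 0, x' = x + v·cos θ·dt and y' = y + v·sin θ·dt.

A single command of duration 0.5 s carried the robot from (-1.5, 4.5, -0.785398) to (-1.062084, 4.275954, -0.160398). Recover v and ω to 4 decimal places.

v = 1.0000, ω = 1.2500

Δθ = -0.160398 − -0.785398 = 0.625000
ω = Δθ/dt = 0.625000/0.5 = 1.2500
R = Δx/(sin θ' − sin θ) = 0.8000
v = R·ω = 0.8000·1.2500 = 1.0000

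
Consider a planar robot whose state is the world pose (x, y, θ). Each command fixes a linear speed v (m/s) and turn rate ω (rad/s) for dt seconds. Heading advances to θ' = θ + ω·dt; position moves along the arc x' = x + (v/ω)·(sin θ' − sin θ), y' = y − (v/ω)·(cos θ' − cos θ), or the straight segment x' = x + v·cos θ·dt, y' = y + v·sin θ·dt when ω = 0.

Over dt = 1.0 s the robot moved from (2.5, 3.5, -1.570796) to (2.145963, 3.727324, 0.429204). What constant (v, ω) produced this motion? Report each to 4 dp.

Δθ = 0.429204 − -1.570796 = 2.000000
ω = Δθ/dt = 2.000000/1.0 = 2.0000
R = Δx/(sin θ' − sin θ) = -0.2500
v = R·ω = -0.2500·2.0000 = -0.5000

v = -0.5000, ω = 2.0000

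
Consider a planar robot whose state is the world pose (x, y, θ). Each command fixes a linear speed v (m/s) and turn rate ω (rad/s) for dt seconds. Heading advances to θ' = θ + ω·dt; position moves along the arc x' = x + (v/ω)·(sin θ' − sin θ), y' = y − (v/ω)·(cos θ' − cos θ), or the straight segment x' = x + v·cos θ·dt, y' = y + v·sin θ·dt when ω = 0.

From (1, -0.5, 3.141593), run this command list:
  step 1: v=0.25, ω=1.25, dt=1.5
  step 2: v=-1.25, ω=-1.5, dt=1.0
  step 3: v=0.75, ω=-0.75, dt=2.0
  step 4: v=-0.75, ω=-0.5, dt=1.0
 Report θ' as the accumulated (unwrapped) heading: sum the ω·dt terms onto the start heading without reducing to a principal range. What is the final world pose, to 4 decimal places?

step 1: θ'=5.0166 (R=0.2000) → pose (0.8092, -0.7599, 5.0166)
step 2: θ'=3.5166 (R=0.8333) → pose (1.2990, 0.2651, 3.5166)
step 3: θ'=2.0166 (R=-1.0000) → pose (0.0305, 0.7645, 2.0166)
step 4: θ'=1.5166 (R=1.5000) → pose (0.1749, 0.0364, 1.5166)

(0.1749, 0.0364, 1.5166)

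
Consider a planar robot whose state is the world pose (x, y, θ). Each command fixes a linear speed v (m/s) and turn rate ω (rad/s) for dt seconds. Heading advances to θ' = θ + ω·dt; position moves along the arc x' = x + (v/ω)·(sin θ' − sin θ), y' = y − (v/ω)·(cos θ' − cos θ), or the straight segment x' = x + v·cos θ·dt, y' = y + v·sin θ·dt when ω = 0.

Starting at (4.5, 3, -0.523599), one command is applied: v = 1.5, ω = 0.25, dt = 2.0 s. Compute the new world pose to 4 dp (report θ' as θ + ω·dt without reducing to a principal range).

θ' = -0.5236 + 0.25·2.0 = -0.0236
R = v/ω = 1.5/0.25 = 6.0000
x' = 4.5 + 6.0000·(sin -0.0236 − sin -0.5236) = 7.3584
y' = 3 − 6.0000·(cos -0.0236 − cos -0.5236) = 2.1978

(7.3584, 2.1978, -0.0236)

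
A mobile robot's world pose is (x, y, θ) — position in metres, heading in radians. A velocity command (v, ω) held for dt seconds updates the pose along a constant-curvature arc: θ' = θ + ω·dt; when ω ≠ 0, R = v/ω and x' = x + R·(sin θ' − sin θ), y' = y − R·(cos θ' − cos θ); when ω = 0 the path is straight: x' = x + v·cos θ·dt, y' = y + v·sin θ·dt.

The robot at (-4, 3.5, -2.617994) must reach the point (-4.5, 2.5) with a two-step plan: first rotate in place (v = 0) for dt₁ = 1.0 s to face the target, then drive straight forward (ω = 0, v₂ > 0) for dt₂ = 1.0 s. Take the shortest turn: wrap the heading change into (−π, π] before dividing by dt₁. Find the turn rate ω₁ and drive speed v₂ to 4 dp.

heading to target = atan2(2.5−3.5, -4.5−-4) = -2.0344
Δθ = wrap(-2.0344 − -2.6180) = 0.5836; ω₁ = Δθ/dt₁ = 0.5836
distance = √((-4.5−-4)² + (2.5−3.5)²) = 1.1180; v₂ = distance/dt₂ = 1.1180

ω₁ = 0.5836, v₂ = 1.1180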